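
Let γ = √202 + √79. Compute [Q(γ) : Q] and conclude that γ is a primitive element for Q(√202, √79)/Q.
[Q(γ) : Q] = 4 (equivalently, Q(γ) = Q(√202, √79))

Obviously Q(γ) ⊆ Q(√202, √79), and [Q(√202, √79):Q] = 4 (since 202, 79 are distinct squarefree integers > 1 with 15958 not a perfect square). To show equality we compute the minimal polynomial of γ. From γ = √202 + √79: γ^2 = 202 + 2√(15958) + 79 = 281 + 2√(15958), so γ^2 - 281 = 2√(15958); squaring, (γ^2 - 281)^2 = 4·15958, i.e. γ^4 - 562γ^2 + 78961 - 63832 = 0, i.e. γ^4 - 562γ^2 + 15129 = 0. So γ is a root of x^4 - 562x^2 + 15129. This polynomial is irreducible over Q: it has no rational root (each ±√202 ± √79 is irrational), and any factorization into two quadratics over Q would force √(15958) ∈ Q (pairing opposite roots) or √202, √79 ∈ Q (other pairings), all impossible. Hence [Q(γ):Q] = 4 = [Q(√202, √79):Q], so Q(γ) = Q(√202, √79).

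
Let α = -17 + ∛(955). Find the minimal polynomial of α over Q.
m_α(x) = x^3 + 51x^2 + 867x + 3958

Set β = α + 17 = ∛(955), so β^3 = 955. Then (α + 17)^3 - 955 = 0, i.e. α is a root of g(x) = (x + 17)^3 - 955 = x^3 + 51x^2 + 867x + 3958. Since g(x) = h(x + 17) where h(x) = x^3 - 955, and h is irreducible over Q (because 955 is not a perfect cube, so h has no rational root, and a monic cubic with no rational root is irreducible), g is also irreducible (irreducibility is preserved under the substitution x → x + 17). Hence m_α(x) = x^3 + 51x^2 + 867x + 3958.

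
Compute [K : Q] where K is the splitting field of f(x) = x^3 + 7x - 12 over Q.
[K : Q] = 6

By the rational root test, any rational root of the monic integer polynomial f(x) = x^3 + 7x - 12 must be an integer dividing the constant term -12, i.e. one of ±{1, 2, 3, 4, 6, 12}. Evaluating: f(1) = -4, f(-1) = -20, f(2) = 10, f(-2) = -34, f(3) = 36, f(-3) = -60, f(4) = 80, f(-4) = -104, f(6) = 246, f(-6) = -270, f(12) = 1800, f(-12) = -1824; none is 0, so f has no rational root and is therefore irreducible over Q (a cubic with no linear factor over a field is irreducible). For an irreducible cubic, the Galois group is A_3 or S_3 according as the discriminant disc(f) = -4a^3 - 27b^2 = -4·(7)^3 - 27·(-12)^2 = -5260 is or is not a square in Q. Here disc(f) = -5260 is not a perfect square in Q, so the Galois group of f over Q is not contained in A_3 and must be all of S_3. The splitting field has degree |S_3| = 6 over Q, so [K : Q] = 6.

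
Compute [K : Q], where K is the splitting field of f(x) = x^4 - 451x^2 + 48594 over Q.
[K : Q] = 4

Solving the quadratic in x^2: x^2 = (451 ± √(451^2 - 4·48594))/2 = (451 ± √9025)/2 = (451 ± 95)/2, giving x^2 = 273 or x^2 = 178. So f(x) = (x^2 - 273)(x^2 - 178) and the roots of f are ±√273, ±√178. Hence the splitting field is K = Q(√273, √178). Since 273 and 178 are distinct squarefree integers > 1, their product 48594 is not a perfect square, so √178 ∉ Q(√273). By the tower law [K:Q] = [Q(√273,√178):Q(√273)] · [Q(√273):Q] = 2 · 2 = 4.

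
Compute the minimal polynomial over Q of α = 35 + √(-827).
m_α(x) = x^2 - 70x + 2052

From α - 35 = √(-827), squaring gives (α - 35)^2 = -827, i.e. α^2 - 70α + 1225 = -827, so α^2 - 70α + 2052 = 0. The discriminant of x^2 - 70x + 2052 is (-70)^2 - 4·(2052) = 4900 - 8208 = -3308, and 4·(-827) is not a perfect square in Q since -827 is squarefree and ≠ 1. Hence x^2 - 70x + 2052 is irreducible over Q and is the minimal polynomial of α.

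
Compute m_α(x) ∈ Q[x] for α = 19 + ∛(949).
m_α(x) = x^3 - 57x^2 + 1083x - 7808

Set β = α - 19 = ∛(949), so β^3 = 949. Then (α - 19)^3 - 949 = 0, i.e. α is a root of g(x) = (x - 19)^3 - 949 = x^3 - 57x^2 + 1083x - 7808. Since g(x) = h(x - 19) where h(x) = x^3 - 949, and h is irreducible over Q (because 949 is not a perfect cube, so h has no rational root, and a monic cubic with no rational root is irreducible), g is also irreducible (irreducibility is preserved under the substitution x → x - 19). Hence m_α(x) = x^3 - 57x^2 + 1083x - 7808.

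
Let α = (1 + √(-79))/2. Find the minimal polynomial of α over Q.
m_α(x) = x^2 - x + 20

From 2α - 1 = √(-79), squaring gives (2α - 1)^2 = -79, i.e. 4α^2 - 4α + 1 = -79, so α^2 - α + (1 + 79)/4 = 0. Since -79 ≡ 1 (mod 4), (1 + 79)/4 = 20 ∈ Z. The polynomial x^2 - x + 20 has discriminant 1 - 4·(20) = -79, which is not a perfect square in Q (d = -79 is squarefree and ≠ 1), so x^2 - x + 20 is irreducible over Q. It is the minimal polynomial of α.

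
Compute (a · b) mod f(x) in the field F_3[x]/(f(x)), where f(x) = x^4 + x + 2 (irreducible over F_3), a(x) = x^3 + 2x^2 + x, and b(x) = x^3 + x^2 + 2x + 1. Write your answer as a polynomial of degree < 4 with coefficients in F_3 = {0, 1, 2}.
a · b ≡ 2x^3 + 2x^2 + 2x + 2 (mod f(x))

Multiply in F_3[x]: a(x)·b(x) = (x^3 + 2x^2 + x)·(x^3 + x^2 + 2x + 1) = x^6 + 2x^4 + x^2 + x. This has degree ≥ 4, so divide by f(x) over F_3: x^6 + 2x^4 + x^2 + x = (x^2 + 2)·(x^4 + x + 2) + (2x^3 + 2x^2 + 2x + 2). Hence a·b ≡ 2x^3 + 2x^2 + 2x + 2 (mod f). (F_3[x]/(f) is a field with 3^4 = 81 elements since f is irreducible of degree 4.)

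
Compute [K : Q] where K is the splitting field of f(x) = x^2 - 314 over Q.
[K : Q] = 2

f(x) = x^2 - 314 factors as (x - √314)(x + √314). The splitting field is K = Q(√314). Since 314 is squarefree and > 1, it is not a perfect square, so x^2 - 314 is irreducible over Q and [Q(√314) : Q] = 2. Hence [K : Q] = 2.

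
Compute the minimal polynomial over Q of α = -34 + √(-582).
m_α(x) = x^2 + 68x + 1738

From α + 34 = √(-582), squaring gives (α + 34)^2 = -582, i.e. α^2 + 68α + 1156 = -582, so α^2 + 68α + 1738 = 0. The discriminant of x^2 + 68x + 1738 is (68)^2 - 4·(1738) = 4624 - 6952 = -2328, and 4·(-582) is not a perfect square in Q since -582 is squarefree and ≠ 1. Hence x^2 + 68x + 1738 is irreducible over Q and is the minimal polynomial of α.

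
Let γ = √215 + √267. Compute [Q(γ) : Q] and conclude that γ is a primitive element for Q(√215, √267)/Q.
[Q(γ) : Q] = 4 (equivalently, Q(γ) = Q(√215, √267))

Obviously Q(γ) ⊆ Q(√215, √267), and [Q(√215, √267):Q] = 4 (since 215, 267 are distinct squarefree integers > 1 with 57405 not a perfect square). To show equality we compute the minimal polynomial of γ. From γ = √215 + √267: γ^2 = 215 + 2√(57405) + 267 = 482 + 2√(57405), so γ^2 - 482 = 2√(57405); squaring, (γ^2 - 482)^2 = 4·57405, i.e. γ^4 - 964γ^2 + 232324 - 229620 = 0, i.e. γ^4 - 964γ^2 + 2704 = 0. So γ is a root of x^4 - 964x^2 + 2704. This polynomial is irreducible over Q: it has no rational root (each ±√215 ± √267 is irrational), and any factorization into two quadratics over Q would force √(57405) ∈ Q (pairing opposite roots) or √215, √267 ∈ Q (other pairings), all impossible. Hence [Q(γ):Q] = 4 = [Q(√215, √267):Q], so Q(γ) = Q(√215, √267).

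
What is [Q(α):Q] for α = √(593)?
[Q(α):Q] = 2

[Q(α):Q] equals the degree of the minimal polynomial of α. Here α^2 = 593 and x^2 - 593 is irreducible (d = 593 is squarefree, ≠ 1, hence not a square), so deg(m_α) = 2. Thus [Q(α):Q] = 2.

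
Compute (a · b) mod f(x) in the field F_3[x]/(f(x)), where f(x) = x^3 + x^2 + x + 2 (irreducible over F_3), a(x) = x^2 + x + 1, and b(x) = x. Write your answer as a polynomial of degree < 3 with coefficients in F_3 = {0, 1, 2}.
a · b ≡ 1 (mod f(x))

Multiply in F_3[x]: a(x)·b(x) = (x^2 + x + 1)·(x) = x^3 + x^2 + x. This has degree ≥ 3, so divide by f(x) over F_3: x^3 + x^2 + x = (1)·(x^3 + x^2 + x + 2) + (1). Hence a·b ≡ 1 (mod f). (F_3[x]/(f) is a field with 3^3 = 27 elements since f is irreducible of degree 3.)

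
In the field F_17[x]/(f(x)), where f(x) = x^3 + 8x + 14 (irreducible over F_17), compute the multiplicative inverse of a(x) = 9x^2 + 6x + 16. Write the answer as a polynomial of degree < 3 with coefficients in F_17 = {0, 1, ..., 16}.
a(x)^(-1) ≡ 5x^2 + 16x + 11 (mod f(x))

Since f is irreducible over F_17, F_17[x]/(f) is a field and a(x) ≠ 0 has an inverse. Apply the extended Euclidean algorithm to f(x) and a(x) in F_17[x]: f(x) = (2x + 10)·a(x) + (x + 7);  a(x) = (9x + 11)·(x + 7) + (7). The last nonzero remainder is the constant 7 = gcd(f, a) in F_17. Back-substituting through the division chain expresses 7 = s(x)·a(x) + t(x)·f(x) with s(x) ≡ x^2 + 10x + 9 (mod f), so (x^2 + 10x + 9)·a(x) ≡ 7 (mod f). Multiplying by 7^(-1) ≡ 5 in F_17 gives a(x)^(-1) ≡ 5·(x^2 + 10x + 9) ≡ 5x^2 + 16x + 11 (mod f). Check: (9x^2 + 6x + 16)·(5x^2 + 16x + 11) = 11x^4 + 4x^3 + 3x^2 + 16x + 6 ≡ 1 (mod x^3 + 8x + 14).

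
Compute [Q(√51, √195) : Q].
[Q(√51, √195) : Q] = 4

[Q(√51):Q] = 2 (min poly x^2 - 51, irreducible since 51 is squarefree > 1). For the top step, suppose √195 ∈ Q(√51), say √195 = c + d√51 with c, d ∈ Q. Squaring: 195 = c^2 + 51d^2 + 2cd√51. Since √51 ∉ Q this forces 2cd = 0. If d = 0 then √195 = c ∈ Q, contradicting 195 squarefree > 1. If c = 0 then 195 = 51d^2, so 51·195 = (51d)^2 is a perfect square in Q — but 51·195 = 9945 is not a perfect square (since 51 and 195 are distinct squarefree integers). Contradiction. Hence √195 ∉ Q(√51), so x^2 - 195 stays irreducible over Q(√51) and [Q(√51, √195) : Q(√51)] = 2. By the tower law, [Q(√51, √195) : Q] = 2 · 2 = 4.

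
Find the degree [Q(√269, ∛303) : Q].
[Q(√269, ∛303) : Q] = 6

Let L = Q(√269, ∛303). Since Q(√269) ⊂ L and [Q(√269):Q] = 2, the tower law gives 2 | [L:Q]. Likewise Q(∛303) ⊂ L with [Q(∛303):Q] = 3 (because 303 is not a perfect cube), so 3 | [L:Q]. As gcd(2,3) = 1, [L:Q] is divisible by 6. Conversely L is generated over Q by √269 and ∛303, so [L:Q] ≤ 2·3 = 6. Therefore [Q(√269, ∛303) : Q] = 6.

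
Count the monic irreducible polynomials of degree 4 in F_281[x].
There are 1558690140 monic irreducible polynomials of degree 4 over F_281

Each element of F_{281^4} that lies in no proper subfield is a root of exactly one monic irreducible of degree 4 over F_281, and each such polynomial has 4 distinct roots in F_{281^4}. By Möbius inversion the count is N_281(4) = (1/4) Σ_{d|4} μ(4/d) · 281^d = (1/4)(μ(4)·281^1 + μ(2)·281^2 + μ(1)·281^4) = 6234760560/4 = 1558690140.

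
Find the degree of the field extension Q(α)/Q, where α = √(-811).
[Q(α):Q] = 2

[Q(α):Q] equals the degree of the minimal polynomial of α. Here α^2 = -811 and x^2 + 811 is irreducible (d = -811 is squarefree, ≠ 1, hence not a square), so deg(m_α) = 2. Thus [Q(α):Q] = 2.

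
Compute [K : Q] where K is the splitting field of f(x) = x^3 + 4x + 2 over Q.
[K : Q] = 6

By the rational root test, any rational root of the monic integer polynomial f(x) = x^3 + 4x + 2 must be an integer dividing the constant term 2, i.e. one of ±{1, 2}. Evaluating: f(1) = 7, f(-1) = -3, f(2) = 18, f(-2) = -14; none is 0, so f has no rational root and is therefore irreducible over Q (a cubic with no linear factor over a field is irreducible). For an irreducible cubic, the Galois group is A_3 or S_3 according as the discriminant disc(f) = -4a^3 - 27b^2 = -4·(4)^3 - 27·(2)^2 = -364 is or is not a square in Q. Here disc(f) = -364 is not a perfect square in Q, so the Galois group of f over Q is not contained in A_3 and must be all of S_3. The splitting field has degree |S_3| = 6 over Q, so [K : Q] = 6.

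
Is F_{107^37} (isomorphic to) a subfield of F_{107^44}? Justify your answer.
No: F_{107^37} is not a subfield of F_{107^44}

F_{p^m} embeds in F_{p^n} iff m | n. Here 37 ∤ 44 (since 44 = 1·37 + 7 with remainder 7 ≠ 0), so F_{107^37} is not a subfield of F_{107^44}. Equivalently: if it were, the tower law would give 37 = [F_{107^37}:F_107] dividing [F_{107^44}:F_107] = 44, contradiction.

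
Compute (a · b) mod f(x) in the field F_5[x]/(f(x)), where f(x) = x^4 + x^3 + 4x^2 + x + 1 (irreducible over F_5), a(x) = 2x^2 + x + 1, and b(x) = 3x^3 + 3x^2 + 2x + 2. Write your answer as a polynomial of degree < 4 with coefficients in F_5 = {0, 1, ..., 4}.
a · b ≡ 3x^3 + x^2 + 4 (mod f(x))

Multiply in F_5[x]: a(x)·b(x) = (2x^2 + x + 1)·(3x^3 + 3x^2 + 2x + 2) = x^5 + 4x^4 + 4x^2 + 4x + 2. This has degree ≥ 4, so divide by f(x) over F_5: x^5 + 4x^4 + 4x^2 + 4x + 2 = (x + 3)·(x^4 + x^3 + 4x^2 + x + 1) + (3x^3 + x^2 + 4). Hence a·b ≡ 3x^3 + x^2 + 4 (mod f). (F_5[x]/(f) is a field with 5^4 = 625 elements since f is irreducible of degree 4.)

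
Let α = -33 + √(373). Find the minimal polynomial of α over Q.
m_α(x) = x^2 + 66x + 716

From α + 33 = √(373), squaring gives (α + 33)^2 = 373, i.e. α^2 + 66α + 1089 = 373, so α^2 + 66α + 716 = 0. The discriminant of x^2 + 66x + 716 is (66)^2 - 4·(716) = 4356 - 2864 = 1492, and 4·(373) is not a perfect square in Q since 373 is squarefree and ≠ 1. Hence x^2 + 66x + 716 is irreducible over Q and is the minimal polynomial of α.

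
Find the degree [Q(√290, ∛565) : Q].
[Q(√290, ∛565) : Q] = 6

Let L = Q(√290, ∛565). Since Q(√290) ⊂ L and [Q(√290):Q] = 2, the tower law gives 2 | [L:Q]. Likewise Q(∛565) ⊂ L with [Q(∛565):Q] = 3 (because 565 is not a perfect cube), so 3 | [L:Q]. As gcd(2,3) = 1, [L:Q] is divisible by 6. Conversely L is generated over Q by √290 and ∛565, so [L:Q] ≤ 2·3 = 6. Therefore [Q(√290, ∛565) : Q] = 6.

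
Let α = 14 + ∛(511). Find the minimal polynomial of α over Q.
m_α(x) = x^3 - 42x^2 + 588x - 3255

Set β = α - 14 = ∛(511), so β^3 = 511. Then (α - 14)^3 - 511 = 0, i.e. α is a root of g(x) = (x - 14)^3 - 511 = x^3 - 42x^2 + 588x - 3255. Since g(x) = h(x - 14) where h(x) = x^3 - 511, and h is irreducible over Q (because 511 is not a perfect cube, so h has no rational root, and a monic cubic with no rational root is irreducible), g is also irreducible (irreducibility is preserved under the substitution x → x - 14). Hence m_α(x) = x^3 - 42x^2 + 588x - 3255.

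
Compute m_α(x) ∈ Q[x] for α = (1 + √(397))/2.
m_α(x) = x^2 - x - 99

From 2α - 1 = √(397), squaring gives (2α - 1)^2 = 397, i.e. 4α^2 - 4α + 1 = 397, so α^2 - α + (1 - 397)/4 = 0. Since 397 ≡ 1 (mod 4), (1 - 397)/4 = -99 ∈ Z. The polynomial x^2 - x - 99 has discriminant 1 - 4·(-99) = 397, which is not a perfect square in Q (d = 397 is squarefree and ≠ 1), so x^2 - x - 99 is irreducible over Q. It is the minimal polynomial of α.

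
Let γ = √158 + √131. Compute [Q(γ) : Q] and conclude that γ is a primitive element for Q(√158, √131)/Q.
[Q(γ) : Q] = 4 (equivalently, Q(γ) = Q(√158, √131))

Obviously Q(γ) ⊆ Q(√158, √131), and [Q(√158, √131):Q] = 4 (since 158, 131 are distinct squarefree integers > 1 with 20698 not a perfect square). To show equality we compute the minimal polynomial of γ. From γ = √158 + √131: γ^2 = 158 + 2√(20698) + 131 = 289 + 2√(20698), so γ^2 - 289 = 2√(20698); squaring, (γ^2 - 289)^2 = 4·20698, i.e. γ^4 - 578γ^2 + 83521 - 82792 = 0, i.e. γ^4 - 578γ^2 + 729 = 0. So γ is a root of x^4 - 578x^2 + 729. This polynomial is irreducible over Q: it has no rational root (each ±√158 ± √131 is irrational), and any factorization into two quadratics over Q would force √(20698) ∈ Q (pairing opposite roots) or √158, √131 ∈ Q (other pairings), all impossible. Hence [Q(γ):Q] = 4 = [Q(√158, √131):Q], so Q(γ) = Q(√158, √131).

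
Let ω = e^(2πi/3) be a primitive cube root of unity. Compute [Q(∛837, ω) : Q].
[Q(∛837, ω) : Q] = 6

[Q(∛837):Q] = 3 (min poly x^3 - 837, irreducible since 837 is not a perfect cube). [Q(ω):Q] = 2 (min poly x^2 + x + 1). Since Q(∛837) ⊂ R and ω ∉ R, we have ω ∉ Q(∛837), so x^2 + x + 1 remains irreducible over Q(∛837) and [Q(∛837, ω) : Q(∛837)] = 2. By the tower law, [Q(∛837, ω) : Q] = 3 · 2 = 6. (In fact Q(∛837, ω) is the splitting field of x^3 - 837 over Q.)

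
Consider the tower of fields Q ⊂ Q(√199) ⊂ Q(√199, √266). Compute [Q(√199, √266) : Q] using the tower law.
[Q(√199, √266) : Q] = 4

[Q(√199):Q] = 2 (min poly x^2 - 199, irreducible since 199 is squarefree > 1). For the top step, suppose √266 ∈ Q(√199), say √266 = c + d√199 with c, d ∈ Q. Squaring: 266 = c^2 + 199d^2 + 2cd√199. Since √199 ∉ Q this forces 2cd = 0. If d = 0 then √266 = c ∈ Q, contradicting 266 squarefree > 1. If c = 0 then 266 = 199d^2, so 199·266 = (199d)^2 is a perfect square in Q — but 199·266 = 52934 is not a perfect square (since 199 and 266 are distinct squarefree integers). Contradiction. Hence √266 ∉ Q(√199), so x^2 - 266 stays irreducible over Q(√199) and [Q(√199, √266) : Q(√199)] = 2. By the tower law, [Q(√199, √266) : Q] = 2 · 2 = 4.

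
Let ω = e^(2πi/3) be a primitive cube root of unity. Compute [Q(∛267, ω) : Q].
[Q(∛267, ω) : Q] = 6

[Q(∛267):Q] = 3 (min poly x^3 - 267, irreducible since 267 is not a perfect cube). [Q(ω):Q] = 2 (min poly x^2 + x + 1). Since Q(∛267) ⊂ R and ω ∉ R, we have ω ∉ Q(∛267), so x^2 + x + 1 remains irreducible over Q(∛267) and [Q(∛267, ω) : Q(∛267)] = 2. By the tower law, [Q(∛267, ω) : Q] = 3 · 2 = 6. (In fact Q(∛267, ω) is the splitting field of x^3 - 267 over Q.)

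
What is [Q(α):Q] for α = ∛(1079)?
[Q(α):Q] = 3

The minimal polynomial of α is x^3 - 1079, irreducible over Q since 1079 is not a perfect cube (so x^3 - 1079 has no rational root). Hence [Q(α):Q] = deg(m_α) = 3.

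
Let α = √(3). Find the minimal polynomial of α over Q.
m_α(x) = x^2 - 3

α satisfies α^2 - 3 = 0, so x^2 - 3 annihilates α. Since d = 3 is squarefree and ≠ 1, it is not a perfect square in Q, so x^2 - 3 has no rational root and is therefore irreducible over Q (a degree-2 polynomial over a field is irreducible iff it has no root). Hence m_α(x) = x^2 - 3.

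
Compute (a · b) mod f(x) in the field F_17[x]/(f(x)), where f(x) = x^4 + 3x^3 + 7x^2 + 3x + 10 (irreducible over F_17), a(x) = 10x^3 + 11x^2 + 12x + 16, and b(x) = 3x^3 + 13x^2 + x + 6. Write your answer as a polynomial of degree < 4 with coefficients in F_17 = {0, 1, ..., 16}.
a · b ≡ 3x^3 + 2x^2 + 10x + 14 (mod f(x))

Multiply in F_17[x]: a(x)·b(x) = (10x^3 + 11x^2 + 12x + 16)·(3x^3 + 13x^2 + x + 6) = 13x^6 + 10x^5 + 2x^4 + 3x^3 + 14x^2 + 3x + 11. This has degree ≥ 4, so divide by f(x) over F_17: 13x^6 + 10x^5 + 2x^4 + 3x^3 + 14x^2 + 3x + 11 = (13x^2 + 5x + 15)·(x^4 + 3x^3 + 7x^2 + 3x + 10) + (3x^3 + 2x^2 + 10x + 14). Hence a·b ≡ 3x^3 + 2x^2 + 10x + 14 (mod f). (F_17[x]/(f) is a field with 17^4 = 83521 elements since f is irreducible of degree 4.)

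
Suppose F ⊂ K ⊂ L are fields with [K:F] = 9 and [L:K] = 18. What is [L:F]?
[L:F] = 162

The tower law says that for any tower of field extensions F ⊂ K ⊂ L with finite degrees, [L:F] = [L:K] · [K:F]. Here this gives [L:F] = 18 · 9 = 162.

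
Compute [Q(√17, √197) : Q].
[Q(√17, √197) : Q] = 4

[Q(√17):Q] = 2 (min poly x^2 - 17, irreducible since 17 is squarefree > 1). For the top step, suppose √197 ∈ Q(√17), say √197 = c + d√17 with c, d ∈ Q. Squaring: 197 = c^2 + 17d^2 + 2cd√17. Since √17 ∉ Q this forces 2cd = 0. If d = 0 then √197 = c ∈ Q, contradicting 197 squarefree > 1. If c = 0 then 197 = 17d^2, so 17·197 = (17d)^2 is a perfect square in Q — but 17·197 = 3349 is not a perfect square (since 17 and 197 are distinct squarefree integers). Contradiction. Hence √197 ∉ Q(√17), so x^2 - 197 stays irreducible over Q(√17) and [Q(√17, √197) : Q(√17)] = 2. By the tower law, [Q(√17, √197) : Q] = 2 · 2 = 4.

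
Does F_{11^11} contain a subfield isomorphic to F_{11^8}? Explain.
No: F_{11^8} is not a subfield of F_{11^11}

F_{p^m} embeds in F_{p^n} iff m | n. Here 8 ∤ 11 (since 11 = 1·8 + 3 with remainder 3 ≠ 0), so F_{11^8} is not a subfield of F_{11^11}. Equivalently: if it were, the tower law would give 8 = [F_{11^8}:F_11] dividing [F_{11^11}:F_11] = 11, contradiction.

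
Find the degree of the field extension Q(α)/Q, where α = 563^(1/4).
[Q(α):Q] = 4

α is a root of x^4 - 563. By Eisenstein's criterion at the prime p = 563 (which divides the constant term 563 but p^2 = 316969 does not, since 563 is squarefree), x^4 - 563 is irreducible over Q. Hence [Q(α):Q] = 4.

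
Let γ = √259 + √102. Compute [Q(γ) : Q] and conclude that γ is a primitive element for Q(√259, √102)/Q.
[Q(γ) : Q] = 4 (equivalently, Q(γ) = Q(√259, √102))

Obviously Q(γ) ⊆ Q(√259, √102), and [Q(√259, √102):Q] = 4 (since 259, 102 are distinct squarefree integers > 1 with 26418 not a perfect square). To show equality we compute the minimal polynomial of γ. From γ = √259 + √102: γ^2 = 259 + 2√(26418) + 102 = 361 + 2√(26418), so γ^2 - 361 = 2√(26418); squaring, (γ^2 - 361)^2 = 4·26418, i.e. γ^4 - 722γ^2 + 130321 - 105672 = 0, i.e. γ^4 - 722γ^2 + 24649 = 0. So γ is a root of x^4 - 722x^2 + 24649. This polynomial is irreducible over Q: it has no rational root (each ±√259 ± √102 is irrational), and any factorization into two quadratics over Q would force √(26418) ∈ Q (pairing opposite roots) or √259, √102 ∈ Q (other pairings), all impossible. Hence [Q(γ):Q] = 4 = [Q(√259, √102):Q], so Q(γ) = Q(√259, √102).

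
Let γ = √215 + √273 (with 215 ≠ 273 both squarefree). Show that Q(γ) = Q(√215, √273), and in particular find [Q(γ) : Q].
[Q(γ) : Q] = 4 (equivalently, Q(γ) = Q(√215, √273))

Obviously Q(γ) ⊆ Q(√215, √273), and [Q(√215, √273):Q] = 4 (since 215, 273 are distinct squarefree integers > 1 with 58695 not a perfect square). To show equality we compute the minimal polynomial of γ. From γ = √215 + √273: γ^2 = 215 + 2√(58695) + 273 = 488 + 2√(58695), so γ^2 - 488 = 2√(58695); squaring, (γ^2 - 488)^2 = 4·58695, i.e. γ^4 - 976γ^2 + 238144 - 234780 = 0, i.e. γ^4 - 976γ^2 + 3364 = 0. So γ is a root of x^4 - 976x^2 + 3364. This polynomial is irreducible over Q: it has no rational root (each ±√215 ± √273 is irrational), and any factorization into two quadratics over Q would force √(58695) ∈ Q (pairing opposite roots) or √215, √273 ∈ Q (other pairings), all impossible. Hence [Q(γ):Q] = 4 = [Q(√215, √273):Q], so Q(γ) = Q(√215, √273).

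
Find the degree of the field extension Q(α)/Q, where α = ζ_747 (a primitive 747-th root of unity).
[Q(α):Q] = 492

The minimal polynomial of ζ_747 over Q is the 747-th cyclotomic polynomial Φ_747(x), which is irreducible over Q and has degree φ(747) = 492. Hence [Q(α):Q] = φ(747) = 492.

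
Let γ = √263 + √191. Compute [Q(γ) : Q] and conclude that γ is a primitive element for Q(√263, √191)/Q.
[Q(γ) : Q] = 4 (equivalently, Q(γ) = Q(√263, √191))

Obviously Q(γ) ⊆ Q(√263, √191), and [Q(√263, √191):Q] = 4 (since 263, 191 are distinct squarefree integers > 1 with 50233 not a perfect square). To show equality we compute the minimal polynomial of γ. From γ = √263 + √191: γ^2 = 263 + 2√(50233) + 191 = 454 + 2√(50233), so γ^2 - 454 = 2√(50233); squaring, (γ^2 - 454)^2 = 4·50233, i.e. γ^4 - 908γ^2 + 206116 - 200932 = 0, i.e. γ^4 - 908γ^2 + 5184 = 0. So γ is a root of x^4 - 908x^2 + 5184. This polynomial is irreducible over Q: it has no rational root (each ±√263 ± √191 is irrational), and any factorization into two quadratics over Q would force √(50233) ∈ Q (pairing opposite roots) or √263, √191 ∈ Q (other pairings), all impossible. Hence [Q(γ):Q] = 4 = [Q(√263, √191):Q], so Q(γ) = Q(√263, √191).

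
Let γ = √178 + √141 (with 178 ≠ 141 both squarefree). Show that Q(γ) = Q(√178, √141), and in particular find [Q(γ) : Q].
[Q(γ) : Q] = 4 (equivalently, Q(γ) = Q(√178, √141))

Obviously Q(γ) ⊆ Q(√178, √141), and [Q(√178, √141):Q] = 4 (since 178, 141 are distinct squarefree integers > 1 with 25098 not a perfect square). To show equality we compute the minimal polynomial of γ. From γ = √178 + √141: γ^2 = 178 + 2√(25098) + 141 = 319 + 2√(25098), so γ^2 - 319 = 2√(25098); squaring, (γ^2 - 319)^2 = 4·25098, i.e. γ^4 - 638γ^2 + 101761 - 100392 = 0, i.e. γ^4 - 638γ^2 + 1369 = 0. So γ is a root of x^4 - 638x^2 + 1369. This polynomial is irreducible over Q: it has no rational root (each ±√178 ± √141 is irrational), and any factorization into two quadratics over Q would force √(25098) ∈ Q (pairing opposite roots) or √178, √141 ∈ Q (other pairings), all impossible. Hence [Q(γ):Q] = 4 = [Q(√178, √141):Q], so Q(γ) = Q(√178, √141).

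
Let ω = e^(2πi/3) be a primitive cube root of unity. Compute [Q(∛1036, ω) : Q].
[Q(∛1036, ω) : Q] = 6

[Q(∛1036):Q] = 3 (min poly x^3 - 1036, irreducible since 1036 is not a perfect cube). [Q(ω):Q] = 2 (min poly x^2 + x + 1). Since Q(∛1036) ⊂ R and ω ∉ R, we have ω ∉ Q(∛1036), so x^2 + x + 1 remains irreducible over Q(∛1036) and [Q(∛1036, ω) : Q(∛1036)] = 2. By the tower law, [Q(∛1036, ω) : Q] = 3 · 2 = 6. (In fact Q(∛1036, ω) is the splitting field of x^3 - 1036 over Q.)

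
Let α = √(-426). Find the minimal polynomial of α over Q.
m_α(x) = x^2 + 426

α satisfies α^2 + 426 = 0, so x^2 + 426 annihilates α. Since d = -426 is squarefree and ≠ 1, it is not a perfect square in Q, so x^2 + 426 has no rational root and is therefore irreducible over Q (a degree-2 polynomial over a field is irreducible iff it has no root). Hence m_α(x) = x^2 + 426.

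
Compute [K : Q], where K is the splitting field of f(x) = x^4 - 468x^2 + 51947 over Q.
[K : Q] = 4

Solving the quadratic in x^2: x^2 = (468 ± √(468^2 - 4·51947))/2 = (468 ± √11236)/2 = (468 ± 106)/2, giving x^2 = 287 or x^2 = 181. So f(x) = (x^2 - 287)(x^2 - 181) and the roots of f are ±√287, ±√181. Hence the splitting field is K = Q(√287, √181). Since 287 and 181 are distinct squarefree integers > 1, their product 51947 is not a perfect square, so √181 ∉ Q(√287). By the tower law [K:Q] = [Q(√287,√181):Q(√287)] · [Q(√287):Q] = 2 · 2 = 4.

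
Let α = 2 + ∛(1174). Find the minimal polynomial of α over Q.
m_α(x) = x^3 - 6x^2 + 12x - 1182

Set β = α - 2 = ∛(1174), so β^3 = 1174. Then (α - 2)^3 - 1174 = 0, i.e. α is a root of g(x) = (x - 2)^3 - 1174 = x^3 - 6x^2 + 12x - 1182. Since g(x) = h(x - 2) where h(x) = x^3 - 1174, and h is irreducible over Q (because 1174 is not a perfect cube, so h has no rational root, and a monic cubic with no rational root is irreducible), g is also irreducible (irreducibility is preserved under the substitution x → x - 2). Hence m_α(x) = x^3 - 6x^2 + 12x - 1182.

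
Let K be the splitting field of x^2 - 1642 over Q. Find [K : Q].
[K : Q] = 2

f(x) = x^2 - 1642 factors as (x - √1642)(x + √1642). The splitting field is K = Q(√1642). Since 1642 is squarefree and > 1, it is not a perfect square, so x^2 - 1642 is irreducible over Q and [Q(√1642) : Q] = 2. Hence [K : Q] = 2.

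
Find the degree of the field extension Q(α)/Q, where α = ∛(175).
[Q(α):Q] = 3

The minimal polynomial of α is x^3 - 175, irreducible over Q since 175 is not a perfect cube (so x^3 - 175 has no rational root). Hence [Q(α):Q] = deg(m_α) = 3.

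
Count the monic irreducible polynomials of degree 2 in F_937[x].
There are 438516 monic irreducible polynomials of degree 2 over F_937

Each element of F_{937^2} that lies in no proper subfield is a root of exactly one monic irreducible of degree 2 over F_937, and each such polynomial has 2 distinct roots in F_{937^2}. By Möbius inversion the count is N_937(2) = (1/2) Σ_{d|2} μ(2/d) · 937^d = (1/2)(μ(2)·937^1 + μ(1)·937^2) = 877032/2 = 438516.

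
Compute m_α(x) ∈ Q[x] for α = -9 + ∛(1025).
m_α(x) = x^3 + 27x^2 + 243x - 296

Set β = α + 9 = ∛(1025), so β^3 = 1025. Then (α + 9)^3 - 1025 = 0, i.e. α is a root of g(x) = (x + 9)^3 - 1025 = x^3 + 27x^2 + 243x - 296. Since g(x) = h(x + 9) where h(x) = x^3 - 1025, and h is irreducible over Q (because 1025 is not a perfect cube, so h has no rational root, and a monic cubic with no rational root is irreducible), g is also irreducible (irreducibility is preserved under the substitution x → x + 9). Hence m_α(x) = x^3 + 27x^2 + 243x - 296.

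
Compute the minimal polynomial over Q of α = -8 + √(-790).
m_α(x) = x^2 + 16x + 854

From α + 8 = √(-790), squaring gives (α + 8)^2 = -790, i.e. α^2 + 16α + 64 = -790, so α^2 + 16α + 854 = 0. The discriminant of x^2 + 16x + 854 is (16)^2 - 4·(854) = 256 - 3416 = -3160, and 4·(-790) is not a perfect square in Q since -790 is squarefree and ≠ 1. Hence x^2 + 16x + 854 is irreducible over Q and is the minimal polynomial of α.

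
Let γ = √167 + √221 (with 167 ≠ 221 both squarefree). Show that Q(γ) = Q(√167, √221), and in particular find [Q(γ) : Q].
[Q(γ) : Q] = 4 (equivalently, Q(γ) = Q(√167, √221))

Obviously Q(γ) ⊆ Q(√167, √221), and [Q(√167, √221):Q] = 4 (since 167, 221 are distinct squarefree integers > 1 with 36907 not a perfect square). To show equality we compute the minimal polynomial of γ. From γ = √167 + √221: γ^2 = 167 + 2√(36907) + 221 = 388 + 2√(36907), so γ^2 - 388 = 2√(36907); squaring, (γ^2 - 388)^2 = 4·36907, i.e. γ^4 - 776γ^2 + 150544 - 147628 = 0, i.e. γ^4 - 776γ^2 + 2916 = 0. So γ is a root of x^4 - 776x^2 + 2916. This polynomial is irreducible over Q: it has no rational root (each ±√167 ± √221 is irrational), and any factorization into two quadratics over Q would force √(36907) ∈ Q (pairing opposite roots) or √167, √221 ∈ Q (other pairings), all impossible. Hence [Q(γ):Q] = 4 = [Q(√167, √221):Q], so Q(γ) = Q(√167, √221).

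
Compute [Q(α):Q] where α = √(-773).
[Q(α):Q] = 2

[Q(α):Q] equals the degree of the minimal polynomial of α. Here α^2 = -773 and x^2 + 773 is irreducible (d = -773 is squarefree, ≠ 1, hence not a square), so deg(m_α) = 2. Thus [Q(α):Q] = 2.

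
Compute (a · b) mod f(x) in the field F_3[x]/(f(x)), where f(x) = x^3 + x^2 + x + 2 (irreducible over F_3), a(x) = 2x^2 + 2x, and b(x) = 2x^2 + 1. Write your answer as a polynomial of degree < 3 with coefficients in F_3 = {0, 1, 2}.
a · b ≡ x^2 (mod f(x))

Multiply in F_3[x]: a(x)·b(x) = (2x^2 + 2x)·(2x^2 + 1) = x^4 + x^3 + 2x^2 + 2x. This has degree ≥ 3, so divide by f(x) over F_3: x^4 + x^3 + 2x^2 + 2x = (x)·(x^3 + x^2 + x + 2) + (x^2). Hence a·b ≡ x^2 (mod f). (F_3[x]/(f) is a field with 3^3 = 27 elements since f is irreducible of degree 3.)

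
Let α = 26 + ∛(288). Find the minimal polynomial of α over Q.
m_α(x) = x^3 - 78x^2 + 2028x - 17864

Set β = α - 26 = ∛(288), so β^3 = 288. Then (α - 26)^3 - 288 = 0, i.e. α is a root of g(x) = (x - 26)^3 - 288 = x^3 - 78x^2 + 2028x - 17864. Since g(x) = h(x - 26) where h(x) = x^3 - 288, and h is irreducible over Q (because 288 is not a perfect cube, so h has no rational root, and a monic cubic with no rational root is irreducible), g is also irreducible (irreducibility is preserved under the substitution x → x - 26). Hence m_α(x) = x^3 - 78x^2 + 2028x - 17864.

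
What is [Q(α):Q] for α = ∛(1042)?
[Q(α):Q] = 3

The minimal polynomial of α is x^3 - 1042, irreducible over Q since 1042 is not a perfect cube (so x^3 - 1042 has no rational root). Hence [Q(α):Q] = deg(m_α) = 3.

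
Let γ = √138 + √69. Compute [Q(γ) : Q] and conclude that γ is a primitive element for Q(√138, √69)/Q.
[Q(γ) : Q] = 4 (equivalently, Q(γ) = Q(√138, √69))

Obviously Q(γ) ⊆ Q(√138, √69), and [Q(√138, √69):Q] = 4 (since 138, 69 are distinct squarefree integers > 1 with 9522 not a perfect square). To show equality we compute the minimal polynomial of γ. From γ = √138 + √69: γ^2 = 138 + 2√(9522) + 69 = 207 + 2√(9522), so γ^2 - 207 = 2√(9522); squaring, (γ^2 - 207)^2 = 4·9522, i.e. γ^4 - 414γ^2 + 42849 - 38088 = 0, i.e. γ^4 - 414γ^2 + 4761 = 0. So γ is a root of x^4 - 414x^2 + 4761. This polynomial is irreducible over Q: it has no rational root (each ±√138 ± √69 is irrational), and any factorization into two quadratics over Q would force √(9522) ∈ Q (pairing opposite roots) or √138, √69 ∈ Q (other pairings), all impossible. Hence [Q(γ):Q] = 4 = [Q(√138, √69):Q], so Q(γ) = Q(√138, √69).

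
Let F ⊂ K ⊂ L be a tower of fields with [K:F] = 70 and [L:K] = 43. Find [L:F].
[L:F] = 3010

The tower law says that for any tower of field extensions F ⊂ K ⊂ L with finite degrees, [L:F] = [L:K] · [K:F]. Here this gives [L:F] = 43 · 70 = 3010.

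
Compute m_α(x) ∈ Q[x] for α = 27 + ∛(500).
m_α(x) = x^3 - 81x^2 + 2187x - 20183

Set β = α - 27 = ∛(500), so β^3 = 500. Then (α - 27)^3 - 500 = 0, i.e. α is a root of g(x) = (x - 27)^3 - 500 = x^3 - 81x^2 + 2187x - 20183. Since g(x) = h(x - 27) where h(x) = x^3 - 500, and h is irreducible over Q (because 500 is not a perfect cube, so h has no rational root, and a monic cubic with no rational root is irreducible), g is also irreducible (irreducibility is preserved under the substitution x → x - 27). Hence m_α(x) = x^3 - 81x^2 + 2187x - 20183.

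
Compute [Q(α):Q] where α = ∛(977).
[Q(α):Q] = 3

The minimal polynomial of α is x^3 - 977, irreducible over Q since 977 is not a perfect cube (so x^3 - 977 has no rational root). Hence [Q(α):Q] = deg(m_α) = 3.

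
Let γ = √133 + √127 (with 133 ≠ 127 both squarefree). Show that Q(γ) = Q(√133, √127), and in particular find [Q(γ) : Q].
[Q(γ) : Q] = 4 (equivalently, Q(γ) = Q(√133, √127))

Obviously Q(γ) ⊆ Q(√133, √127), and [Q(√133, √127):Q] = 4 (since 133, 127 are distinct squarefree integers > 1 with 16891 not a perfect square). To show equality we compute the minimal polynomial of γ. From γ = √133 + √127: γ^2 = 133 + 2√(16891) + 127 = 260 + 2√(16891), so γ^2 - 260 = 2√(16891); squaring, (γ^2 - 260)^2 = 4·16891, i.e. γ^4 - 520γ^2 + 67600 - 67564 = 0, i.e. γ^4 - 520γ^2 + 36 = 0. So γ is a root of x^4 - 520x^2 + 36. This polynomial is irreducible over Q: it has no rational root (each ±√133 ± √127 is irrational), and any factorization into two quadratics over Q would force √(16891) ∈ Q (pairing opposite roots) or √133, √127 ∈ Q (other pairings), all impossible. Hence [Q(γ):Q] = 4 = [Q(√133, √127):Q], so Q(γ) = Q(√133, √127).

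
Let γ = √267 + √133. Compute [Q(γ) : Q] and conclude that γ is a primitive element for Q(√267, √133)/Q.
[Q(γ) : Q] = 4 (equivalently, Q(γ) = Q(√267, √133))

Obviously Q(γ) ⊆ Q(√267, √133), and [Q(√267, √133):Q] = 4 (since 267, 133 are distinct squarefree integers > 1 with 35511 not a perfect square). To show equality we compute the minimal polynomial of γ. From γ = √267 + √133: γ^2 = 267 + 2√(35511) + 133 = 400 + 2√(35511), so γ^2 - 400 = 2√(35511); squaring, (γ^2 - 400)^2 = 4·35511, i.e. γ^4 - 800γ^2 + 160000 - 142044 = 0, i.e. γ^4 - 800γ^2 + 17956 = 0. So γ is a root of x^4 - 800x^2 + 17956. This polynomial is irreducible over Q: it has no rational root (each ±√267 ± √133 is irrational), and any factorization into two quadratics over Q would force √(35511) ∈ Q (pairing opposite roots) or √267, √133 ∈ Q (other pairings), all impossible. Hence [Q(γ):Q] = 4 = [Q(√267, √133):Q], so Q(γ) = Q(√267, √133).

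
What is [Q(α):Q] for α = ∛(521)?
[Q(α):Q] = 3

The minimal polynomial of α is x^3 - 521, irreducible over Q since 521 is not a perfect cube (so x^3 - 521 has no rational root). Hence [Q(α):Q] = deg(m_α) = 3.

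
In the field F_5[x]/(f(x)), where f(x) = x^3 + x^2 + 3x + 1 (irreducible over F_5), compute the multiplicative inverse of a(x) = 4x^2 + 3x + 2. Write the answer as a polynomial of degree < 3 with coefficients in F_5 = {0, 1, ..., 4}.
a(x)^(-1) ≡ 4x^2 + x + 3 (mod f(x))

Since f is irreducible over F_5, F_5[x]/(f) is a field and a(x) ≠ 0 has an inverse. Apply the extended Euclidean algorithm to f(x) and a(x) in F_5[x]: f(x) = (4x + 1)·a(x) + (2x + 4);  a(x) = (2x)·(2x + 4) + (2). The last nonzero remainder is the constant 2 = gcd(f, a) in F_5. Back-substituting through the division chain expresses 2 = s(x)·a(x) + t(x)·f(x) with s(x) ≡ 3x^2 + 2x + 1 (mod f), so (3x^2 + 2x + 1)·a(x) ≡ 2 (mod f). Multiplying by 2^(-1) ≡ 3 in F_5 gives a(x)^(-1) ≡ 3·(3x^2 + 2x + 1) ≡ 4x^2 + x + 3 (mod f). Check: (4x^2 + 3x + 2)·(4x^2 + x + 3) = x^4 + x^3 + 3x^2 + x + 1 ≡ 1 (mod x^3 + x^2 + 3x + 1).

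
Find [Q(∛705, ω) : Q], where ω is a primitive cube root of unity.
[Q(∛705, ω) : Q] = 6

[Q(∛705):Q] = 3 (min poly x^3 - 705, irreducible since 705 is not a perfect cube). [Q(ω):Q] = 2 (min poly x^2 + x + 1). Since Q(∛705) ⊂ R and ω ∉ R, we have ω ∉ Q(∛705), so x^2 + x + 1 remains irreducible over Q(∛705) and [Q(∛705, ω) : Q(∛705)] = 2. By the tower law, [Q(∛705, ω) : Q] = 3 · 2 = 6. (In fact Q(∛705, ω) is the splitting field of x^3 - 705 over Q.)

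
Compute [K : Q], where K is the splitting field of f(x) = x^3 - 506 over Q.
[K : Q] = 6

The roots of x^3 - 506 are ∛506, ω∛506, ω^2∛506 where ω = e^(2πi/3) is a primitive cube root of unity, so K = Q(∛506, ω). Now [Q(∛506):Q] = 3 (since 506 is not a perfect cube, x^3 - 506 is irreducible) and [Q(ω):Q] = 2. Both 2 and 3 divide [K:Q], and [K:Q] ≤ 3·2 = 6, so [K:Q] = 6. (Equivalently: Q(∛506) ⊂ R but ω ∉ R, so [K : Q(∛506)] = 2.)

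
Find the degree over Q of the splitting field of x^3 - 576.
[K : Q] = 6

The roots of x^3 - 576 are ∛576, ω∛576, ω^2∛576 where ω = e^(2πi/3) is a primitive cube root of unity, so K = Q(∛576, ω). Now [Q(∛576):Q] = 3 (since 576 is not a perfect cube, x^3 - 576 is irreducible) and [Q(ω):Q] = 2. Both 2 and 3 divide [K:Q], and [K:Q] ≤ 3·2 = 6, so [K:Q] = 6. (Equivalently: Q(∛576) ⊂ R but ω ∉ R, so [K : Q(∛576)] = 2.)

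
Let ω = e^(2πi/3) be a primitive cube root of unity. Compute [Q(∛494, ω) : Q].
[Q(∛494, ω) : Q] = 6

[Q(∛494):Q] = 3 (min poly x^3 - 494, irreducible since 494 is not a perfect cube). [Q(ω):Q] = 2 (min poly x^2 + x + 1). Since Q(∛494) ⊂ R and ω ∉ R, we have ω ∉ Q(∛494), so x^2 + x + 1 remains irreducible over Q(∛494) and [Q(∛494, ω) : Q(∛494)] = 2. By the tower law, [Q(∛494, ω) : Q] = 3 · 2 = 6. (In fact Q(∛494, ω) is the splitting field of x^3 - 494 over Q.)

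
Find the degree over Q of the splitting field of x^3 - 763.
[K : Q] = 6

The roots of x^3 - 763 are ∛763, ω∛763, ω^2∛763 where ω = e^(2πi/3) is a primitive cube root of unity, so K = Q(∛763, ω). Now [Q(∛763):Q] = 3 (since 763 is not a perfect cube, x^3 - 763 is irreducible) and [Q(ω):Q] = 2. Both 2 and 3 divide [K:Q], and [K:Q] ≤ 3·2 = 6, so [K:Q] = 6. (Equivalently: Q(∛763) ⊂ R but ω ∉ R, so [K : Q(∛763)] = 2.)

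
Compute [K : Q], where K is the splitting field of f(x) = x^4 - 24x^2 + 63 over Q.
[K : Q] = 4

Solving the quadratic in x^2: x^2 = (24 ± √(24^2 - 4·63))/2 = (24 ± √324)/2 = (24 ± 18)/2, giving x^2 = 3 or x^2 = 21. So f(x) = (x^2 - 3)(x^2 - 21) and the roots of f are ±√3, ±√21. Hence the splitting field is K = Q(√3, √21). Since 3 and 21 are distinct squarefree integers > 1, their product 63 is not a perfect square, so √21 ∉ Q(√3). By the tower law [K:Q] = [Q(√3,√21):Q(√3)] · [Q(√3):Q] = 2 · 2 = 4.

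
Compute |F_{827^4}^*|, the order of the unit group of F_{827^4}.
|F_{827^4}^*| = 467758877040

F_{827^4} has 827^4 = 467758877041 elements; its multiplicative group consists of all nonzero elements, so |F_{827^4}^*| = 467758877041 - 1 = 467758877040. (It is cyclic since any finite subgroup of the multiplicative group of a field is cyclic.)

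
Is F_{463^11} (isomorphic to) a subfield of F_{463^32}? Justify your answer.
No: F_{463^11} is not a subfield of F_{463^32}

F_{p^m} embeds in F_{p^n} iff m | n. Here 11 ∤ 32 (since 32 = 2·11 + 10 with remainder 10 ≠ 0), so F_{463^11} is not a subfield of F_{463^32}. Equivalently: if it were, the tower law would give 11 = [F_{463^11}:F_463] dividing [F_{463^32}:F_463] = 32, contradiction.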